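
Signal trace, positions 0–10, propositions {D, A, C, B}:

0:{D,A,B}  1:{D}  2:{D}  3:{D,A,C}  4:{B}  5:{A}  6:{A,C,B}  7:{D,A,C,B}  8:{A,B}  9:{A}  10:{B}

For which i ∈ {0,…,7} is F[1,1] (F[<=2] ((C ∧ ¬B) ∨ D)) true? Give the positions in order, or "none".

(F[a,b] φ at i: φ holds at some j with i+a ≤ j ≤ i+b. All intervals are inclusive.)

Evaluate at each i in [0,7]:
  i=0: ✓ (witness j=1)
  i=1: ✓ (witness j=2)
  i=2: ✓ (witness j=3)
  i=3: ✗ (none in [4,4])
  i=4: ✓ (witness j=5)
  i=5: ✓ (witness j=6)
  i=6: ✓ (witness j=7)
  i=7: ✗ (none in [8,8])

0, 1, 2, 4, 5, 6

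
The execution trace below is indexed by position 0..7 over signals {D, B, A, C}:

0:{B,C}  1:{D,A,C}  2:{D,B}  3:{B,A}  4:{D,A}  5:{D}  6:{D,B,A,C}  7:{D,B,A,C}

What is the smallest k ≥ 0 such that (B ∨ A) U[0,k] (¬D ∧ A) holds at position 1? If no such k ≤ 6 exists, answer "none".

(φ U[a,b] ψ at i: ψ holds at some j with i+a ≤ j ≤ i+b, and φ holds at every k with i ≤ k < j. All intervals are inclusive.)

2

Need earliest j ≥ 1 with (¬D ∧ A), and (B ∨ A) at every k in [1,j-1].
  j=1: rhs fails.
  j=2: rhs fails.
  j=3: rhs holds; lhs holds on [1,2]. k = 2.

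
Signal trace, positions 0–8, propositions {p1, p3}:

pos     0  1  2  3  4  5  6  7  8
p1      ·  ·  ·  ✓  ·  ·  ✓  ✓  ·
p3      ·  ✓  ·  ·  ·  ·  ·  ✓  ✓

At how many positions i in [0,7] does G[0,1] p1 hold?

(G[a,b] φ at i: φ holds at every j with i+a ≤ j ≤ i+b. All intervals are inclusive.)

Evaluate at each i in [0,7]:
  i=0: ✗ (fails at j=0)
  i=1: ✗ (fails at j=1)
  i=2: ✗ (fails at j=2)
  i=3: ✗ (fails at j=4)
  i=4: ✗ (fails at j=4)
  i=5: ✗ (fails at j=5)
  i=6: ✓ (all of [6,7])
  i=7: ✗ (fails at j=8)
Positions where it holds: {6} → 1.

1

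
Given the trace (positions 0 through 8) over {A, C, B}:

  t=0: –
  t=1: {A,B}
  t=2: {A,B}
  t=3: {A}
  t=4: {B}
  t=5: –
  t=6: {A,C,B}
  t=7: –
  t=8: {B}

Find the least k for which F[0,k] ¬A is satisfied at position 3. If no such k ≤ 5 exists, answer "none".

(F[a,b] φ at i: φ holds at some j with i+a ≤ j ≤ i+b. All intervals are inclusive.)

1

Scan j = 3,4,… for ¬A:
  j=3: fails
  j=4: holds
First hit at j=4, so smallest k = 4-3 = 1.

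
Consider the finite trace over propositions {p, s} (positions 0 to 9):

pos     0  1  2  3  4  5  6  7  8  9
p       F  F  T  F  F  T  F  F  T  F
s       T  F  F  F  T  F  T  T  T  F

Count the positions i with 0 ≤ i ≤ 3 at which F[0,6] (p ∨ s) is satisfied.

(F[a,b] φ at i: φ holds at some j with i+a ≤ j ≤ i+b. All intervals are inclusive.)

Evaluate at each i in [0,3]:
  i=0: ✓ (witness j=0)
  i=1: ✓ (witness j=2)
  i=2: ✓ (witness j=2)
  i=3: ✓ (witness j=4)
Positions where it holds: {0, 1, 2, 3} → 4.

4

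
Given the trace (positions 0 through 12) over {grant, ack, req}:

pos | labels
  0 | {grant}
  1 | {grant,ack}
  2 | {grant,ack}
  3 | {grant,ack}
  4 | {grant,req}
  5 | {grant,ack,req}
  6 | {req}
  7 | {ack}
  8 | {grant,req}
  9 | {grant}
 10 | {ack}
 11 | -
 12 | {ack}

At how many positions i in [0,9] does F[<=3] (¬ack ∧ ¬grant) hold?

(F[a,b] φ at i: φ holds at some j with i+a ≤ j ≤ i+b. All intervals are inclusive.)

6

Evaluate at each i in [0,9]:
  i=0: ✗ (none in [0,3])
  i=1: ✗ (none in [1,4])
  i=2: ✗ (none in [2,5])
  i=3: ✓ (witness j=6)
  i=4: ✓ (witness j=6)
  i=5: ✓ (witness j=6)
  i=6: ✓ (witness j=6)
  i=7: ✗ (none in [7,10])
  i=8: ✓ (witness j=11)
  i=9: ✓ (witness j=11)
Positions where it holds: {3, 4, 5, 6, 8, 9} → 6.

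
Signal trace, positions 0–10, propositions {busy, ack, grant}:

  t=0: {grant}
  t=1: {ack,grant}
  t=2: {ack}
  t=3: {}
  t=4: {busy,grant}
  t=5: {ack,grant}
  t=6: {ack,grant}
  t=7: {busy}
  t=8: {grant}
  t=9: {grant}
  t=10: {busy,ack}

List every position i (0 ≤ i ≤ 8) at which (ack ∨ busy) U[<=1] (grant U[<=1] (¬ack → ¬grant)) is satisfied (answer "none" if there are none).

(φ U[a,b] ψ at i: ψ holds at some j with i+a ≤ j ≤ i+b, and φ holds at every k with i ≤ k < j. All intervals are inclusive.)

Evaluate at each i in [0,8]:
  i=0: ✓ (rhs at j=0)
  i=1: ✓ (rhs at j=1)
  i=2: ✓ (rhs at j=2)
  i=3: ✓ (rhs at j=3)
  i=4: ✓ (rhs at j=4)
  i=5: ✓ (rhs at j=5)
  i=6: ✓ (rhs at j=6)
  i=7: ✓ (rhs at j=7)
  i=8: ✗ (lhs fails at k=8 before rhs at j=9)

0, 1, 2, 3, 4, 5, 6, 7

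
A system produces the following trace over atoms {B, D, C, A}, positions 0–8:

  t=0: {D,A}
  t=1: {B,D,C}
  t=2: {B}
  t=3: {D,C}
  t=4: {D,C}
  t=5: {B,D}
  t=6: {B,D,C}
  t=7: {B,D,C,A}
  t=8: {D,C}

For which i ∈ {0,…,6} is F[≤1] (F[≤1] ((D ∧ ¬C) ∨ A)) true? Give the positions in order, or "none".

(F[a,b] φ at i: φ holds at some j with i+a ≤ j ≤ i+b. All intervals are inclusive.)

Evaluate at each i in [0,6]:
  i=0: ✓ (witness j=0)
  i=1: ✗ (none in [1,2])
  i=2: ✗ (none in [2,3])
  i=3: ✓ (witness j=4)
  i=4: ✓ (witness j=4)
  i=5: ✓ (witness j=5)
  i=6: ✓ (witness j=6)

0, 3, 4, 5, 6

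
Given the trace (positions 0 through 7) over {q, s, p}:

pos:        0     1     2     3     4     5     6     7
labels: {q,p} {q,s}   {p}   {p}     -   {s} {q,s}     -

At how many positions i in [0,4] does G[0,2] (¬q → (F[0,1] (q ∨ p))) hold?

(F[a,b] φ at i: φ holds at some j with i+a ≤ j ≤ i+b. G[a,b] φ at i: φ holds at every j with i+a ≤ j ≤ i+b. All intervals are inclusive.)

Evaluate at each i in [0,4]:
  i=0: ✓ (all of [0,2])
  i=1: ✓ (all of [1,3])
  i=2: ✗ (fails at j=4)
  i=3: ✗ (fails at j=4)
  i=4: ✗ (fails at j=4)
Positions where it holds: {0, 1} → 2.

2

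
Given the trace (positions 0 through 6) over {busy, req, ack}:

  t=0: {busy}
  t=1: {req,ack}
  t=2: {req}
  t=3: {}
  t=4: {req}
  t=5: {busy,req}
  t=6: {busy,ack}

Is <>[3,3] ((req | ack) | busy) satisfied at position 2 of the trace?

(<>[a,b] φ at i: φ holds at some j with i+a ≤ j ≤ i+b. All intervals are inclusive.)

Check ((req | ack) | busy) at each j in [5,5]:
  j=5: true
Found at j=5 → formula holds.

Holds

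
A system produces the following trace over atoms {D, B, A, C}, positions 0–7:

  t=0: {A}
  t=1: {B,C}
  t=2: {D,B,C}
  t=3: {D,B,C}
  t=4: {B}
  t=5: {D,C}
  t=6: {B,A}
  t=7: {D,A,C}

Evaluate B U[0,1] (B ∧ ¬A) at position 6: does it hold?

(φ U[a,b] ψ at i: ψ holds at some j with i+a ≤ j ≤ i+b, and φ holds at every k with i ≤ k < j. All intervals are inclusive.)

Need some j in [6,7] with (B ∧ ¬A), and B at every k in [6,j-1].
  j=6: (B ∧ ¬A) false.
  j=7: (B ∧ ¬A) false.
No j in the window works → until fails.

Does not hold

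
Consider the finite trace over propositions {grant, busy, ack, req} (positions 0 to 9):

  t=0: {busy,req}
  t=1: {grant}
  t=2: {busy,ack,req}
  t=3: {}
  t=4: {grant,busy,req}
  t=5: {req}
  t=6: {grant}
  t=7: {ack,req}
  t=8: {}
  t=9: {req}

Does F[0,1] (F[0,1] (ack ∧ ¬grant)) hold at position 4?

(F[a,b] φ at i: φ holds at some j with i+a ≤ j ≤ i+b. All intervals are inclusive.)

False

Check F[0,1] (ack ∧ ¬grant) at each j in [4,5]:
  j=4: fails (none in [4,5])
  j=5: fails (none in [5,6])
No position in the window satisfies it → formula fails.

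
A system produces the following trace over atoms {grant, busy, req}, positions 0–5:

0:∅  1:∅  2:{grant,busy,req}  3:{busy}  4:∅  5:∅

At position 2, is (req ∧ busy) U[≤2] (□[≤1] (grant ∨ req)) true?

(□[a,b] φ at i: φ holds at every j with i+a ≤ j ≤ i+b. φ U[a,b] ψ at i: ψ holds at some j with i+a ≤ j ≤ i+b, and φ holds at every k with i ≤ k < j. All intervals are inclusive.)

Need some j in [2,4] with □[≤1] (grant ∨ req), and (req ∧ busy) at every k in [2,j-1].
  j=2: □[≤1] (grant ∨ req) — fails at 3.
  j=3: □[≤1] (grant ∨ req) — fails at 3.
  j=4: □[≤1] (grant ∨ req) — fails at 4.
No j in the window works → until fails.

Does not hold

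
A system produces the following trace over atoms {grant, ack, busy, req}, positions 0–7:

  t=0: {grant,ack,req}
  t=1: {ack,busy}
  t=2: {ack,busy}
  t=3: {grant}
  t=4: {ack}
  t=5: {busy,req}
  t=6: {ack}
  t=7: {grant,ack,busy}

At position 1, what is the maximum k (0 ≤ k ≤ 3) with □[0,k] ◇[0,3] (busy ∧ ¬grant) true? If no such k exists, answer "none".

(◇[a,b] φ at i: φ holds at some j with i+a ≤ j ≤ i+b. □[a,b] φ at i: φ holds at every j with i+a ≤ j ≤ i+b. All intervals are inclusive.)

◇[0,3] (busy ∧ ¬grant) must hold from j=1 onward; find where it first fails.
  j=1: holds
  j=2: holds
  j=3: holds
  j=4: holds
Holds through j=4; largest k = 3.

3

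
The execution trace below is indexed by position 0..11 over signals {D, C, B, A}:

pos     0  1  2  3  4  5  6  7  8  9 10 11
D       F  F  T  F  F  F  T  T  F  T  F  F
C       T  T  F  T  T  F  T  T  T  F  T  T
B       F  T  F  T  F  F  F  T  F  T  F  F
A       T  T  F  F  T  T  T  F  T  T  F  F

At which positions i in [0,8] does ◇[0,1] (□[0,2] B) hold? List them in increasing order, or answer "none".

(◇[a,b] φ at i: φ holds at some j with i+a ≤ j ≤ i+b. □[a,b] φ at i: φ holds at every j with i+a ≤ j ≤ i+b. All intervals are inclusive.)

Evaluate at each i in [0,8]:
  i=0: ✗ (none in [0,1])
  i=1: ✗ (none in [1,2])
  i=2: ✗ (none in [2,3])
  i=3: ✗ (none in [3,4])
  i=4: ✗ (none in [4,5])
  i=5: ✗ (none in [5,6])
  i=6: ✗ (none in [6,7])
  i=7: ✗ (none in [7,8])
  i=8: ✗ (none in [8,9])

none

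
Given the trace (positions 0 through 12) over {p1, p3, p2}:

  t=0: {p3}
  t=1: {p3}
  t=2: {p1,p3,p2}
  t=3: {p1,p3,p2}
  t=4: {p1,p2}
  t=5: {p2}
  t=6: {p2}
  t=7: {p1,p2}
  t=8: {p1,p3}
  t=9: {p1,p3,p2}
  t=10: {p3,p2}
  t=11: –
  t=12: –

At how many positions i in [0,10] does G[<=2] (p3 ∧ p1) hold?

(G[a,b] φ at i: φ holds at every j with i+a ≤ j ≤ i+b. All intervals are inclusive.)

Evaluate at each i in [0,10]:
  i=0: ✗ (fails at j=0)
  i=1: ✗ (fails at j=1)
  i=2: ✗ (fails at j=4)
  i=3: ✗ (fails at j=4)
  i=4: ✗ (fails at j=4)
  i=5: ✗ (fails at j=5)
  i=6: ✗ (fails at j=6)
  i=7: ✗ (fails at j=7)
  i=8: ✗ (fails at j=10)
  i=9: ✗ (fails at j=10)
  i=10: ✗ (fails at j=10)
Positions where it holds: {} → 0.

0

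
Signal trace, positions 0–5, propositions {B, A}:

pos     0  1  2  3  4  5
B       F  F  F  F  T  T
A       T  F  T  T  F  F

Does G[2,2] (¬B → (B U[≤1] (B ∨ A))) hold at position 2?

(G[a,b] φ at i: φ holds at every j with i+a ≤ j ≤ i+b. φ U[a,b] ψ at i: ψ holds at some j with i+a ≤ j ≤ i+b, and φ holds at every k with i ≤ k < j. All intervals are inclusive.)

Yes

Check (¬B → (B U[≤1] (B ∨ A))) at every j in [4,4]:
  j=4: antecedent false → ✓
All positions satisfy it → formula holds.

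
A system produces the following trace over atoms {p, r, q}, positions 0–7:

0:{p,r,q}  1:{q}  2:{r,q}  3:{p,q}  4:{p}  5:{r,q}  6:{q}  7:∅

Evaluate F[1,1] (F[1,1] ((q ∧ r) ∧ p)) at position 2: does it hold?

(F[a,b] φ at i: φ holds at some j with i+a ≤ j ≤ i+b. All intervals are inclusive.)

Does not hold

Check F[1,1] ((q ∧ r) ∧ p) at each j in [3,3]:
  j=3: fails (none in [4,4])
No position in the window satisfies it → formula fails.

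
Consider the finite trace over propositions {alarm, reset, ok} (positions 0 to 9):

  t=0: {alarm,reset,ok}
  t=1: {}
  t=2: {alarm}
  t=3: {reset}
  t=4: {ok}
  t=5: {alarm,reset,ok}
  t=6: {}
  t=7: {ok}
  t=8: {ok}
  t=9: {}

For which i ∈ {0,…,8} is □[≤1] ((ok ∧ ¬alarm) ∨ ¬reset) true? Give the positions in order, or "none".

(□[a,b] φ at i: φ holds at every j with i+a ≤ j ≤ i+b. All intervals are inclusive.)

1, 6, 7, 8

Evaluate at each i in [0,8]:
  i=0: ✗ (fails at j=0)
  i=1: ✓ (all of [1,2])
  i=2: ✗ (fails at j=3)
  i=3: ✗ (fails at j=3)
  i=4: ✗ (fails at j=5)
  i=5: ✗ (fails at j=5)
  i=6: ✓ (all of [6,7])
  i=7: ✓ (all of [7,8])
  i=8: ✓ (all of [8,9])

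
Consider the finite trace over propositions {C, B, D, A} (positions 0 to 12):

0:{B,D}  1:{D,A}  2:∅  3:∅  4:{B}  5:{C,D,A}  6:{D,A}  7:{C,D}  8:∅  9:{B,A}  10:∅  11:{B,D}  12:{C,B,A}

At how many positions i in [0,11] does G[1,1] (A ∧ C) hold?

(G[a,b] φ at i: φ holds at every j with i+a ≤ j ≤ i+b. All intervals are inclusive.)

Evaluate at each i in [0,11]:
  i=0: ✗ (fails at j=1)
  i=1: ✗ (fails at j=2)
  i=2: ✗ (fails at j=3)
  i=3: ✗ (fails at j=4)
  i=4: ✓ (all of [5,5])
  i=5: ✗ (fails at j=6)
  i=6: ✗ (fails at j=7)
  i=7: ✗ (fails at j=8)
  i=8: ✗ (fails at j=9)
  i=9: ✗ (fails at j=10)
  i=10: ✗ (fails at j=11)
  i=11: ✓ (all of [12,12])
Positions where it holds: {4, 11} → 2.

2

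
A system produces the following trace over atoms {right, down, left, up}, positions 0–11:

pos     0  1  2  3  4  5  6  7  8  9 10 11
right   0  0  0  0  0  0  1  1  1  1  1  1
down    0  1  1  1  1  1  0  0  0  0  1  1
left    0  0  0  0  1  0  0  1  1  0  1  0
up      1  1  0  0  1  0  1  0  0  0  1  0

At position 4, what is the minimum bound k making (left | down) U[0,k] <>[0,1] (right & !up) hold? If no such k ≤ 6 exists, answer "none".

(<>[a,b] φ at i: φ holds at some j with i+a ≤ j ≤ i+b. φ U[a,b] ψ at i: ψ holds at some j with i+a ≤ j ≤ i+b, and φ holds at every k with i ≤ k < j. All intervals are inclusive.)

Need earliest j ≥ 4 with <>[0,1] (right & !up), and (left | down) at every k in [4,j-1].
  j=4: rhs fails.
  j=5: rhs fails.
  j=6: rhs holds; lhs holds on [4,5]. k = 2.

2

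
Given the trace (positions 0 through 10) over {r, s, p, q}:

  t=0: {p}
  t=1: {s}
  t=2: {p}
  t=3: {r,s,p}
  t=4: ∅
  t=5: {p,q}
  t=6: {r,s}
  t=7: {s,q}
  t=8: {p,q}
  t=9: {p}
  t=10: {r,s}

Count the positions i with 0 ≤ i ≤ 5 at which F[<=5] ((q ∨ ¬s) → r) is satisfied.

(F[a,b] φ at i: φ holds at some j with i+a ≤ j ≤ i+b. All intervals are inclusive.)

Evaluate at each i in [0,5]:
  i=0: ✓ (witness j=1)
  i=1: ✓ (witness j=1)
  i=2: ✓ (witness j=3)
  i=3: ✓ (witness j=3)
  i=4: ✓ (witness j=6)
  i=5: ✓ (witness j=6)
Positions where it holds: {0, 1, 2, 3, 4, 5} → 6.

6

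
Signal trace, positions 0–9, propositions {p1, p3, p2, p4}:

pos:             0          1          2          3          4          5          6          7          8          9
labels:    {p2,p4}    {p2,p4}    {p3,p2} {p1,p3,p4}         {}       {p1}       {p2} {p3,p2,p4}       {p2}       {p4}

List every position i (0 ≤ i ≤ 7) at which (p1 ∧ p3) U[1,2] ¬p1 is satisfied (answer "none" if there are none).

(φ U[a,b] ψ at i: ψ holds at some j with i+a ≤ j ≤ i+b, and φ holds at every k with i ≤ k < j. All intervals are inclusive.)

3

Evaluate at each i in [0,7]:
  i=0: ✗ (lhs fails at k=0 before rhs at j=1)
  i=1: ✗ (lhs fails at k=1 before rhs at j=2)
  i=2: ✗ (lhs fails at k=2 before rhs at j=4)
  i=3: ✓ (rhs at j=4; lhs holds on [3,3])
  i=4: ✗ (lhs fails at k=4 before rhs at j=6)
  i=5: ✗ (lhs fails at k=5 before rhs at j=6)
  i=6: ✗ (lhs fails at k=6 before rhs at j=7)
  i=7: ✗ (lhs fails at k=7 before rhs at j=8)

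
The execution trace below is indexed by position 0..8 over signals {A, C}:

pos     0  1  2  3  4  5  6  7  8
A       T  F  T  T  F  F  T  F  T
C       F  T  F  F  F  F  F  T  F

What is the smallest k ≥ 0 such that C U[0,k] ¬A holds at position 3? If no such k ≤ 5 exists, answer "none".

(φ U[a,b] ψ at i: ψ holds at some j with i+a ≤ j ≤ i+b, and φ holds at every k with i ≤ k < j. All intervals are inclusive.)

none

Need earliest j ≥ 3 with ¬A, and C at every k in [3,j-1].
  j=3: rhs fails.
  j=4: rhs holds but lhs fails at k=3.
  j=5: rhs holds but lhs fails at k=3.
  j=6: rhs fails.
  j=7: rhs holds but lhs fails at k=3.
  j=8: rhs fails.
No witness within the range → none.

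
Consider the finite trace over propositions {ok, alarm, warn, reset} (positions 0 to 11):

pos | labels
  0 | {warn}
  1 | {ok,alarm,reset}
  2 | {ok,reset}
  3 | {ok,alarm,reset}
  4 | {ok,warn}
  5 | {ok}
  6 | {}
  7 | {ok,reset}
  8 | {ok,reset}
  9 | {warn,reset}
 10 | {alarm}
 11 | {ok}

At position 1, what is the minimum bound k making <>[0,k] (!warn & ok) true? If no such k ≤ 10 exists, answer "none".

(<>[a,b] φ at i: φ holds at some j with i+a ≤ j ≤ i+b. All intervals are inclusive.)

0

Scan j = 1,2,… for (!warn & ok):
  j=1: holds
First hit at j=1, so smallest k = 1-1 = 0.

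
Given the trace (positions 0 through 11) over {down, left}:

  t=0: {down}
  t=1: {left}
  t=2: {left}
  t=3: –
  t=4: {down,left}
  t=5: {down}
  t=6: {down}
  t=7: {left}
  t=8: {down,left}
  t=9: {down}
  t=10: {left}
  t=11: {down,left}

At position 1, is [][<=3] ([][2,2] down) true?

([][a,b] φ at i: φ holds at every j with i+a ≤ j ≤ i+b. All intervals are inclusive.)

No

Check [][2,2] down at every j in [1,4]:
  j=1: fails at 3
  j=2: holds on [4,4]
  j=3: holds on [5,5]
  j=4: holds on [6,6]
Fails at j=1 → formula fails.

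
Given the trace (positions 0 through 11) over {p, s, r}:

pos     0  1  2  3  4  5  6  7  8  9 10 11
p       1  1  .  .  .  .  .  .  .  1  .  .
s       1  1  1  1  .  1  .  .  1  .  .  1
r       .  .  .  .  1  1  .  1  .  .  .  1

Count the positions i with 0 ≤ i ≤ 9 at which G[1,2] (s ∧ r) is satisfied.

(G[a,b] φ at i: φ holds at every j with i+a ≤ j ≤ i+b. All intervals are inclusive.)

Evaluate at each i in [0,9]:
  i=0: ✗ (fails at j=1)
  i=1: ✗ (fails at j=2)
  i=2: ✗ (fails at j=3)
  i=3: ✗ (fails at j=4)
  i=4: ✗ (fails at j=6)
  i=5: ✗ (fails at j=6)
  i=6: ✗ (fails at j=7)
  i=7: ✗ (fails at j=8)
  i=8: ✗ (fails at j=9)
  i=9: ✗ (fails at j=10)
Positions where it holds: {} → 0.

0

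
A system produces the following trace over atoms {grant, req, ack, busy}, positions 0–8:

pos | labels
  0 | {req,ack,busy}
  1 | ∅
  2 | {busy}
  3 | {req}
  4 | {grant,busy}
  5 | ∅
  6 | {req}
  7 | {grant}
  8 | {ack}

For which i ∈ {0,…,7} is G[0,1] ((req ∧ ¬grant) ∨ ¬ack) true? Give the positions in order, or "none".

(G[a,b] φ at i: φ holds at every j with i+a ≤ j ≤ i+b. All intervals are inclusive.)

0, 1, 2, 3, 4, 5, 6

Evaluate at each i in [0,7]:
  i=0: ✓ (all of [0,1])
  i=1: ✓ (all of [1,2])
  i=2: ✓ (all of [2,3])
  i=3: ✓ (all of [3,4])
  i=4: ✓ (all of [4,5])
  i=5: ✓ (all of [5,6])
  i=6: ✓ (all of [6,7])
  i=7: ✗ (fails at j=8)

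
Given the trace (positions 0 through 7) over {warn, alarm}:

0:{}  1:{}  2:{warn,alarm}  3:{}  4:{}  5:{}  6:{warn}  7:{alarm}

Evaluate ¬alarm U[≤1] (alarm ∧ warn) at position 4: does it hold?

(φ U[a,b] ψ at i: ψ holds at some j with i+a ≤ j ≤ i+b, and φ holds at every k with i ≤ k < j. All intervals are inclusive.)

Need some j in [4,5] with (alarm ∧ warn), and ¬alarm at every k in [4,j-1].
  j=4: (alarm ∧ warn) false.
  j=5: (alarm ∧ warn) false.
No j in the window works → until fails.

No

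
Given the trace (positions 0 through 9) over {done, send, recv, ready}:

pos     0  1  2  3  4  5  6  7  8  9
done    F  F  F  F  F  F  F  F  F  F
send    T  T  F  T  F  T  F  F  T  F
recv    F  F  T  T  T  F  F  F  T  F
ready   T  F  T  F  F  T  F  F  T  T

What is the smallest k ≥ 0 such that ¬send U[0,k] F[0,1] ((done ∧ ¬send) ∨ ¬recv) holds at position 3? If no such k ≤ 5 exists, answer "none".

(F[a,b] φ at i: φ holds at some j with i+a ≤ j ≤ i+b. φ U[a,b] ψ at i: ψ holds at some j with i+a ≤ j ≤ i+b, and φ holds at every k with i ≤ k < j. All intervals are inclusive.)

Need earliest j ≥ 3 with F[0,1] ((done ∧ ¬send) ∨ ¬recv), and ¬send at every k in [3,j-1].
  j=3: rhs fails.
  j=4: rhs holds but lhs fails at k=3.
  j=5: rhs holds but lhs fails at k=3.
  j=6: rhs holds but lhs fails at k=3.
  j=7: rhs holds but lhs fails at k=3.
  j=8: rhs holds but lhs fails at k=3.
No witness within the range → none.

none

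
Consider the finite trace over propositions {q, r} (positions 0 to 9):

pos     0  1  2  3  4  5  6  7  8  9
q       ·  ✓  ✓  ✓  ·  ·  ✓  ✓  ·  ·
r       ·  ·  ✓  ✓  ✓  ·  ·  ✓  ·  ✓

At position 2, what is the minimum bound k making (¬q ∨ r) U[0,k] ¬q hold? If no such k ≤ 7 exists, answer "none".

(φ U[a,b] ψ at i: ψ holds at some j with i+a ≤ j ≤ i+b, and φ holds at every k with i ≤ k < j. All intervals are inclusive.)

2

Need earliest j ≥ 2 with ¬q, and (¬q ∨ r) at every k in [2,j-1].
  j=2: rhs fails.
  j=3: rhs fails.
  j=4: rhs holds; lhs holds on [2,3]. k = 2.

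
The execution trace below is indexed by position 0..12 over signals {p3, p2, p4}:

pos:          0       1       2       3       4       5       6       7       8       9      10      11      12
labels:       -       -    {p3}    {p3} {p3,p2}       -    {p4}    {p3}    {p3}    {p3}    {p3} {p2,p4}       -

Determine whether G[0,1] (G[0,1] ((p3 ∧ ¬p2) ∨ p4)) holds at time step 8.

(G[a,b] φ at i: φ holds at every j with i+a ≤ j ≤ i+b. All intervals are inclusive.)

Holds

Check G[0,1] ((p3 ∧ ¬p2) ∨ p4) at every j in [8,9]:
  j=8: holds on [8,9]
  j=9: holds on [9,10]
All positions satisfy it → formula holds.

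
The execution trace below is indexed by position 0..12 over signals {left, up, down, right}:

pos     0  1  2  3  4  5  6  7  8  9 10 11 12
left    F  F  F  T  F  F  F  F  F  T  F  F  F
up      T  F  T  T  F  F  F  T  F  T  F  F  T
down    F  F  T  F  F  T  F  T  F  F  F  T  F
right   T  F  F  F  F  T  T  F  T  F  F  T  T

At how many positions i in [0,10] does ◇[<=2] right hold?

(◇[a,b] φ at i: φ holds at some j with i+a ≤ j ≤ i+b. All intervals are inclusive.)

Evaluate at each i in [0,10]:
  i=0: ✓ (witness j=0)
  i=1: ✗ (none in [1,3])
  i=2: ✗ (none in [2,4])
  i=3: ✓ (witness j=5)
  i=4: ✓ (witness j=5)
  i=5: ✓ (witness j=5)
  i=6: ✓ (witness j=6)
  i=7: ✓ (witness j=8)
  i=8: ✓ (witness j=8)
  i=9: ✓ (witness j=11)
  i=10: ✓ (witness j=11)
Positions where it holds: {0, 3, 4, 5, 6, 7, 8, 9, 10} → 9.

9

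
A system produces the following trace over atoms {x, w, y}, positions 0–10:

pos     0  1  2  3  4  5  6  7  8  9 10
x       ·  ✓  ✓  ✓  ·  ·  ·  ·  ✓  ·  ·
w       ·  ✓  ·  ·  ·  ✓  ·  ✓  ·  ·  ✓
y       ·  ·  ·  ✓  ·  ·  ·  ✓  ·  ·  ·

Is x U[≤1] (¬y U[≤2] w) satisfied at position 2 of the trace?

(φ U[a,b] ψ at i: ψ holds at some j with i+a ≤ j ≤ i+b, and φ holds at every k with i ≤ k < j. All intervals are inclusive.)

No

Need some j in [2,3] with (¬y U[≤2] w), and x at every k in [2,j-1].
  j=2: (¬y U[≤2] w) — fails.
  j=3: (¬y U[≤2] w) — fails.
No j in the window works → until fails.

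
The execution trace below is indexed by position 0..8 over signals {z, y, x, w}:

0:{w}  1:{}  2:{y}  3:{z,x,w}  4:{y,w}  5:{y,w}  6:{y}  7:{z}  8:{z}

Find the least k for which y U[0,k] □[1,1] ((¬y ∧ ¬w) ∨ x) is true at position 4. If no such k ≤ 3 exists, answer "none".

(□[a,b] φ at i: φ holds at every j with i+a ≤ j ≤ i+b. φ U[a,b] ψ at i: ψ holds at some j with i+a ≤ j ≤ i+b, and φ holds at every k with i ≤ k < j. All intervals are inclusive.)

Need earliest j ≥ 4 with □[1,1] ((¬y ∧ ¬w) ∨ x), and y at every k in [4,j-1].
  j=4: rhs fails.
  j=5: rhs fails.
  j=6: rhs holds; lhs holds on [4,5]. k = 2.

2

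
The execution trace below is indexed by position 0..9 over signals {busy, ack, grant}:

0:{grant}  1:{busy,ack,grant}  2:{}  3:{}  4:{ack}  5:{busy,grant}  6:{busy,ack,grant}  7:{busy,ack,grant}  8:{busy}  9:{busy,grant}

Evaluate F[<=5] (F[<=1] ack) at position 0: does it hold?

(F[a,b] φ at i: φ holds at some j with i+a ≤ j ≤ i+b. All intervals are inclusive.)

Check F[<=1] ack at each j in [0,5]:
  j=0: holds (witness at 1)
  j=1: holds (witness at 1)
  j=2: fails (none in [2,3])
  j=3: holds (witness at 4)
  j=4: holds (witness at 4)
  j=5: holds (witness at 6)
Found at j=0 → formula holds.

Yes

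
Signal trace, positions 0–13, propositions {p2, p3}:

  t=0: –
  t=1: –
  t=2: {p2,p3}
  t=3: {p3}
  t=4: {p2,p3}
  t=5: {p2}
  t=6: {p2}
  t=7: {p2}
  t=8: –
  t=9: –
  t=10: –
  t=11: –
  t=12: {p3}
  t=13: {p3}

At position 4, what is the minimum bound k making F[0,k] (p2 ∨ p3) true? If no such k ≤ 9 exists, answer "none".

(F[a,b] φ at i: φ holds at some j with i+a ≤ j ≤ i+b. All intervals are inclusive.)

Scan j = 4,5,… for (p2 ∨ p3):
  j=4: holds
First hit at j=4, so smallest k = 4-4 = 0.

0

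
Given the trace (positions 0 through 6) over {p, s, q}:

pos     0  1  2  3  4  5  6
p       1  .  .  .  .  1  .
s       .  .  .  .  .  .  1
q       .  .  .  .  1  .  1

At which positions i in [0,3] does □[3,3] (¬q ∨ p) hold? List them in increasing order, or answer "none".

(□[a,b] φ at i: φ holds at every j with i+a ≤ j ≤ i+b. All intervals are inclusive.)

0, 2

Evaluate at each i in [0,3]:
  i=0: ✓ (all of [3,3])
  i=1: ✗ (fails at j=4)
  i=2: ✓ (all of [5,5])
  i=3: ✗ (fails at j=6)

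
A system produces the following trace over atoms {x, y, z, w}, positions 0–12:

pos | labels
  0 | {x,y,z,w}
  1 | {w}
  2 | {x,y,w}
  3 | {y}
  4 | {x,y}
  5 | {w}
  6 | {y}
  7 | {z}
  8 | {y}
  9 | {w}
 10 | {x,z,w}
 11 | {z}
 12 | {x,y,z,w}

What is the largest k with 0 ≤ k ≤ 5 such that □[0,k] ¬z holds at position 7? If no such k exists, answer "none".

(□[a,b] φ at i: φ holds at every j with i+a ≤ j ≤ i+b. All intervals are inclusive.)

none

¬z must hold from j=7 onward; find where it first fails.
  j=7: fails → no k works.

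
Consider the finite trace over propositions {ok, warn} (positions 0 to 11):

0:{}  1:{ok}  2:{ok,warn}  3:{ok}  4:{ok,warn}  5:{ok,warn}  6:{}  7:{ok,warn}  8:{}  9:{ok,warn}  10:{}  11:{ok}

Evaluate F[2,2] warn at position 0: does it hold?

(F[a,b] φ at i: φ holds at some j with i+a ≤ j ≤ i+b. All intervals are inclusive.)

Yes

Check warn at each j in [2,2]:
  j=2: true
Found at j=2 → formula holds.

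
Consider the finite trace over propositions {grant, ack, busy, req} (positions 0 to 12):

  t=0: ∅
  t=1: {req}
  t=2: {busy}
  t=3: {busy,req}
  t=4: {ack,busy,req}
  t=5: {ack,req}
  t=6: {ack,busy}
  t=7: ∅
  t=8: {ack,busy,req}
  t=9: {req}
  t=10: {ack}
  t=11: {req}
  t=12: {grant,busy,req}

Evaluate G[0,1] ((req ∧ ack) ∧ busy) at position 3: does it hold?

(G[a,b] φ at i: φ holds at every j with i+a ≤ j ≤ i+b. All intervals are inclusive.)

False

Check ((req ∧ ack) ∧ busy) at every j in [3,4]:
  j=3: false
  j=4: true
Fails at j=3 → formula fails.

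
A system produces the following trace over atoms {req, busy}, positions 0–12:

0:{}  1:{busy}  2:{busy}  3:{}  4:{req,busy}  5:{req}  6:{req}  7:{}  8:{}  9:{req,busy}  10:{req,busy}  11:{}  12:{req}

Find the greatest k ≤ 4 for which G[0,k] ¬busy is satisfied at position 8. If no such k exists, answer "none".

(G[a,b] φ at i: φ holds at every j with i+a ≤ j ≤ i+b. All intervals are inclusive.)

0

¬busy must hold from j=8 onward; find where it first fails.
  j=8: holds
  j=9: fails
Holds on [8,8], so largest k = 0.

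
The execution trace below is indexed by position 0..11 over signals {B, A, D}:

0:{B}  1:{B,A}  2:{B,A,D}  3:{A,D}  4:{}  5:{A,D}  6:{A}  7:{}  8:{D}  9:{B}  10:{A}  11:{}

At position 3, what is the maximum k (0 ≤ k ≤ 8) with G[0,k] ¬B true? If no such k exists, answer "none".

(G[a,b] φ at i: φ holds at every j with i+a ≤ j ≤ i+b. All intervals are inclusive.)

¬B must hold from j=3 onward; find where it first fails.
  j=3: holds
  j=4: holds
  j=5: holds
  j=6: holds
  j=7: holds
  j=8: holds
  j=9: fails
Holds on [3,8], so largest k = 5.

5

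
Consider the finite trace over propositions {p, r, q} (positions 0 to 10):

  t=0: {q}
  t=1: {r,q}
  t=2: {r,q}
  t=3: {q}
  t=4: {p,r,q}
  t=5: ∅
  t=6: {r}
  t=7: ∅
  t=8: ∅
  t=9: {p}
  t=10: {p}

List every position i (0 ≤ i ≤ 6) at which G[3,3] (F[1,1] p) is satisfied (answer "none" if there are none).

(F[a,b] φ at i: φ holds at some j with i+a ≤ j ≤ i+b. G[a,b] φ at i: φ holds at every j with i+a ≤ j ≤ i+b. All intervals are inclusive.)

Evaluate at each i in [0,6]:
  i=0: ✓ (all of [3,3])
  i=1: ✗ (fails at j=4)
  i=2: ✗ (fails at j=5)
  i=3: ✗ (fails at j=6)
  i=4: ✗ (fails at j=7)
  i=5: ✓ (all of [8,8])
  i=6: ✓ (all of [9,9])

0, 5, 6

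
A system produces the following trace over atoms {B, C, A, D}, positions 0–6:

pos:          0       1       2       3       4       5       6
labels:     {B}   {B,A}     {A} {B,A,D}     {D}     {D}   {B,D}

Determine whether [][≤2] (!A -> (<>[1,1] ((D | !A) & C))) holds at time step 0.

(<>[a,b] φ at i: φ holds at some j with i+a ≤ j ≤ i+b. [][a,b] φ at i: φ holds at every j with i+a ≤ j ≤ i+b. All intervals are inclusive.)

Does not hold

Check (!A -> (<>[1,1] ((D | !A) & C))) at every j in [0,2]:
  j=0: antecedent true; consequent fails (none in [1,1]) → ✗
  j=1: antecedent false → ✓
  j=2: antecedent false → ✓
Fails at j=0 → formula fails.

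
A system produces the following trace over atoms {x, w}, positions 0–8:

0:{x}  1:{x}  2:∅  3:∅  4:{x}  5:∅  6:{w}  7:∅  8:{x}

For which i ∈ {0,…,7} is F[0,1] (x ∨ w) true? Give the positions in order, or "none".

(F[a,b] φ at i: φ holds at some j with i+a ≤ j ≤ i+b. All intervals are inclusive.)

Evaluate at each i in [0,7]:
  i=0: ✓ (witness j=0)
  i=1: ✓ (witness j=1)
  i=2: ✗ (none in [2,3])
  i=3: ✓ (witness j=4)
  i=4: ✓ (witness j=4)
  i=5: ✓ (witness j=6)
  i=6: ✓ (witness j=6)
  i=7: ✓ (witness j=8)

0, 1, 3, 4, 5, 6, 7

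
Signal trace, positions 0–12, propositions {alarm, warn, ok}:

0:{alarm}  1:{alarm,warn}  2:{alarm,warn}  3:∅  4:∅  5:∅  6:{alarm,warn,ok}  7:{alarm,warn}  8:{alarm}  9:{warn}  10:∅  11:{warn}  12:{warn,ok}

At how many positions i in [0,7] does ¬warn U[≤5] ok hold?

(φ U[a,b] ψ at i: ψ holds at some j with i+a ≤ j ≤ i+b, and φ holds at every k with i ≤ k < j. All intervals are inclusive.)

Evaluate at each i in [0,7]:
  i=0: ✗ (no rhs in [0,5])
  i=1: ✗ (lhs fails at k=1 before rhs at j=6)
  i=2: ✗ (lhs fails at k=2 before rhs at j=6)
  i=3: ✓ (rhs at j=6; lhs holds on [3,5])
  i=4: ✓ (rhs at j=6; lhs holds on [4,5])
  i=5: ✓ (rhs at j=6; lhs holds on [5,5])
  i=6: ✓ (rhs at j=6)
  i=7: ✗ (lhs fails at k=7 before rhs at j=12)
Positions where it holds: {3, 4, 5, 6} → 4.

4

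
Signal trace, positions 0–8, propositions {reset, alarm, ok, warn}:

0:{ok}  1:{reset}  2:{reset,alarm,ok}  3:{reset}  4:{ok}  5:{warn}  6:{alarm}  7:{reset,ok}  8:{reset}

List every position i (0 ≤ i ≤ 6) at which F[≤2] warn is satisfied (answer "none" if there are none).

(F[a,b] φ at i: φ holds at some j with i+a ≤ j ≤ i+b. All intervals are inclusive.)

Evaluate at each i in [0,6]:
  i=0: ✗ (none in [0,2])
  i=1: ✗ (none in [1,3])
  i=2: ✗ (none in [2,4])
  i=3: ✓ (witness j=5)
  i=4: ✓ (witness j=5)
  i=5: ✓ (witness j=5)
  i=6: ✗ (none in [6,8])

3, 4, 5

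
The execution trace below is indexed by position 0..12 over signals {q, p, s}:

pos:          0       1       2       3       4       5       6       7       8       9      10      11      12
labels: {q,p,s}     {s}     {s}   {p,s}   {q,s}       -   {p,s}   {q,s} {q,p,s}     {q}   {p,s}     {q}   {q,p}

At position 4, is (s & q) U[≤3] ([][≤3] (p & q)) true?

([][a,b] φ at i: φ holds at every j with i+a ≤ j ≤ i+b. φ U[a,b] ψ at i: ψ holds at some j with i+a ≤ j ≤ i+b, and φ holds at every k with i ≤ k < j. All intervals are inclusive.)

No

Need some j in [4,7] with [][≤3] (p & q), and (s & q) at every k in [4,j-1].
  j=4: [][≤3] (p & q) — fails at 4.
  j=5: [][≤3] (p & q) — fails at 5.
  j=6: [][≤3] (p & q) — fails at 6.
  j=7: [][≤3] (p & q) — fails at 7.
No j in the window works → until fails.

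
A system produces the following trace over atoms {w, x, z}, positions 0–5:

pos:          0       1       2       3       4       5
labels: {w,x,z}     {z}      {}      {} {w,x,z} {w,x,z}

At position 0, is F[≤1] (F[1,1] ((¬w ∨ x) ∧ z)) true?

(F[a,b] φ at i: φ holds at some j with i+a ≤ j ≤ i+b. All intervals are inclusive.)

Check F[1,1] ((¬w ∨ x) ∧ z) at each j in [0,1]:
  j=0: holds (witness at 1)
  j=1: fails (none in [2,2])
Found at j=0 → formula holds.

Holds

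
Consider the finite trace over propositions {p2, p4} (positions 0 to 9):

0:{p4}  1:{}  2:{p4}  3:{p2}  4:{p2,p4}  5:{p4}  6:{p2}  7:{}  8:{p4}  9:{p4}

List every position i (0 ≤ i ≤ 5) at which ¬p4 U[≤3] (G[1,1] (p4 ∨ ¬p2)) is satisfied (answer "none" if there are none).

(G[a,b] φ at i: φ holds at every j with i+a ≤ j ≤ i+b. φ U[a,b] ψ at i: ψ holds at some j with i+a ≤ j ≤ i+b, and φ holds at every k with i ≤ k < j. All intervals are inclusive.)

Evaluate at each i in [0,5]:
  i=0: ✓ (rhs at j=0)
  i=1: ✓ (rhs at j=1)
  i=2: ✗ (lhs fails at k=2 before rhs at j=3)
  i=3: ✓ (rhs at j=3)
  i=4: ✓ (rhs at j=4)
  i=5: ✗ (lhs fails at k=5 before rhs at j=6)

0, 1, 3, 4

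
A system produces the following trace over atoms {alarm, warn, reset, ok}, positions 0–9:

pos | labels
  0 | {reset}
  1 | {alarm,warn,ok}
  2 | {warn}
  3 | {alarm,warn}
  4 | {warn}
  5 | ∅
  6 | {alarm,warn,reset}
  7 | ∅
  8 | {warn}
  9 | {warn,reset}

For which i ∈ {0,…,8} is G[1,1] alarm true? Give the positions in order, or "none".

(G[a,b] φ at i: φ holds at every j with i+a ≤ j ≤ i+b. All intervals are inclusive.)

Evaluate at each i in [0,8]:
  i=0: ✓ (all of [1,1])
  i=1: ✗ (fails at j=2)
  i=2: ✓ (all of [3,3])
  i=3: ✗ (fails at j=4)
  i=4: ✗ (fails at j=5)
  i=5: ✓ (all of [6,6])
  i=6: ✗ (fails at j=7)
  i=7: ✗ (fails at j=8)
  i=8: ✗ (fails at j=9)

0, 2, 5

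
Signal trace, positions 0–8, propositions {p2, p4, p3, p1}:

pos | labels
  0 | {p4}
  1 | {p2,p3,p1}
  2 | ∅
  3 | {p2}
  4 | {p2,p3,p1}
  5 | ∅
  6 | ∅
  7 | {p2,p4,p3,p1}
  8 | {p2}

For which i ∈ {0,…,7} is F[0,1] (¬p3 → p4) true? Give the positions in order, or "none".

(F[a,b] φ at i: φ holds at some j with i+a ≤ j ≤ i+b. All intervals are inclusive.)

0, 1, 3, 4, 6, 7

Evaluate at each i in [0,7]:
  i=0: ✓ (witness j=0)
  i=1: ✓ (witness j=1)
  i=2: ✗ (none in [2,3])
  i=3: ✓ (witness j=4)
  i=4: ✓ (witness j=4)
  i=5: ✗ (none in [5,6])
  i=6: ✓ (witness j=7)
  i=7: ✓ (witness j=7)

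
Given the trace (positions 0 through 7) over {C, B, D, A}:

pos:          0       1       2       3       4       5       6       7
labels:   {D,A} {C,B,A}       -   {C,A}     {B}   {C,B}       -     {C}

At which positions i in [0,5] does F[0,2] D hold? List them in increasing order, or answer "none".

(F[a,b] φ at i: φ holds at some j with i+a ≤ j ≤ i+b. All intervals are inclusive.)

0

Evaluate at each i in [0,5]:
  i=0: ✓ (witness j=0)
  i=1: ✗ (none in [1,3])
  i=2: ✗ (none in [2,4])
  i=3: ✗ (none in [3,5])
  i=4: ✗ (none in [4,6])
  i=5: ✗ (none in [5,7])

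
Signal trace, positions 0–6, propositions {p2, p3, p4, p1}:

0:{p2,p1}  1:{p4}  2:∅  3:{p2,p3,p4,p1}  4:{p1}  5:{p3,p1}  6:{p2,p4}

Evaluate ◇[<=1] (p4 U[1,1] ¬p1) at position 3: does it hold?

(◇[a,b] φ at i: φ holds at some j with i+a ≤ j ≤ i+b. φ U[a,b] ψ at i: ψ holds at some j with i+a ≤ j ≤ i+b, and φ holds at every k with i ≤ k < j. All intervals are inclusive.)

False

Check (p4 U[1,1] ¬p1) at each j in [3,4]:
  j=3: fails
  j=4: fails
No position in the window satisfies it → formula fails.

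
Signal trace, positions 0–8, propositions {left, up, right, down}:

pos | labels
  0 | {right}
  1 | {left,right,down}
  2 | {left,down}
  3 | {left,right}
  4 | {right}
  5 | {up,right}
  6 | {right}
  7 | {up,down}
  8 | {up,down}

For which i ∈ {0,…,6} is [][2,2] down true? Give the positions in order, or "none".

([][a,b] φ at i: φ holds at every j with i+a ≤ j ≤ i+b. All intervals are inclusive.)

0, 5, 6

Evaluate at each i in [0,6]:
  i=0: ✓ (all of [2,2])
  i=1: ✗ (fails at j=3)
  i=2: ✗ (fails at j=4)
  i=3: ✗ (fails at j=5)
  i=4: ✗ (fails at j=6)
  i=5: ✓ (all of [7,7])
  i=6: ✓ (all of [8,8])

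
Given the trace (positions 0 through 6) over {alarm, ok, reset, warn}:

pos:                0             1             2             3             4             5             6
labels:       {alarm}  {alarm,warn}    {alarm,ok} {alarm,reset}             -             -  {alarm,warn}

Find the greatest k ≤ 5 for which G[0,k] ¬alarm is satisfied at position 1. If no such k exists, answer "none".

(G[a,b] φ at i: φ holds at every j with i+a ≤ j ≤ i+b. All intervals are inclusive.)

¬alarm must hold from j=1 onward; find where it first fails.
  j=1: fails → no k works.

none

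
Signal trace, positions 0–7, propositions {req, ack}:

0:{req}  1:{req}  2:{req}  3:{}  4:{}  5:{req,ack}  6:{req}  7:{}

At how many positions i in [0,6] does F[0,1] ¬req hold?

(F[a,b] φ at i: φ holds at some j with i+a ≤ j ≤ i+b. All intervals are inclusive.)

Evaluate at each i in [0,6]:
  i=0: ✗ (none in [0,1])
  i=1: ✗ (none in [1,2])
  i=2: ✓ (witness j=3)
  i=3: ✓ (witness j=3)
  i=4: ✓ (witness j=4)
  i=5: ✗ (none in [5,6])
  i=6: ✓ (witness j=7)
Positions where it holds: {2, 3, 4, 6} → 4.

4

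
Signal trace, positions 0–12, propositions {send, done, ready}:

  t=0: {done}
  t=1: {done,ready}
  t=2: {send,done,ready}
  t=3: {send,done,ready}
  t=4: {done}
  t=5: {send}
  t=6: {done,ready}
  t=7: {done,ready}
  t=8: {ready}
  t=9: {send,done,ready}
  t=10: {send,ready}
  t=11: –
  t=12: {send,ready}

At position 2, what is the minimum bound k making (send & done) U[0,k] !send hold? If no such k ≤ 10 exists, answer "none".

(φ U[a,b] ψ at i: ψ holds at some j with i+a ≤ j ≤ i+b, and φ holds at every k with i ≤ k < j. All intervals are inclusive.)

Need earliest j ≥ 2 with !send, and (send & done) at every k in [2,j-1].
  j=2: rhs fails.
  j=3: rhs fails.
  j=4: rhs holds; lhs holds on [2,3]. k = 2.

2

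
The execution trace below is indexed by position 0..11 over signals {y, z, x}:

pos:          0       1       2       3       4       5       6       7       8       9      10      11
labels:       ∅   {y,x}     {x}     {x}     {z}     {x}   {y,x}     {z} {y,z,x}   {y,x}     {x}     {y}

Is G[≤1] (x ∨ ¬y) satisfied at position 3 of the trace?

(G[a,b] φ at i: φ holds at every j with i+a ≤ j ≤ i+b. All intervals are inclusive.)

Holds

Check (x ∨ ¬y) at every j in [3,4]:
  j=3: true
  j=4: true
All positions satisfy it → formula holds.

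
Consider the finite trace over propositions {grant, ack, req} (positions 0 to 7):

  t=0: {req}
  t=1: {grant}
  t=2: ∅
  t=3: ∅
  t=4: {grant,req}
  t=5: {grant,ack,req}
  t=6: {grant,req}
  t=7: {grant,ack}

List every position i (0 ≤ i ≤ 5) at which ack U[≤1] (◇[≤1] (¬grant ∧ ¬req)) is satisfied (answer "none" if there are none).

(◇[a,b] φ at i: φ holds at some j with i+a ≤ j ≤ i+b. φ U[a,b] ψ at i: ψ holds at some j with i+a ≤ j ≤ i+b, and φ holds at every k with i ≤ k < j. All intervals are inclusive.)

Evaluate at each i in [0,5]:
  i=0: ✗ (lhs fails at k=0 before rhs at j=1)
  i=1: ✓ (rhs at j=1)
  i=2: ✓ (rhs at j=2)
  i=3: ✓ (rhs at j=3)
  i=4: ✗ (no rhs in [4,5])
  i=5: ✗ (no rhs in [5,6])

1, 2, 3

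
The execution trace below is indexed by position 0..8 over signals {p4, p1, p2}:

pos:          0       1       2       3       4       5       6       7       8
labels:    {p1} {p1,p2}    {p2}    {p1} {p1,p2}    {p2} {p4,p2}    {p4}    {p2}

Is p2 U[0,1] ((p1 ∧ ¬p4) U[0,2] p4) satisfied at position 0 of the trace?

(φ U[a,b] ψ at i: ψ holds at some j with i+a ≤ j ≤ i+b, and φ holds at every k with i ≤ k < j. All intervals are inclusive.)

Does not hold

Need some j in [0,1] with ((p1 ∧ ¬p4) U[0,2] p4), and p2 at every k in [0,j-1].
  j=0: ((p1 ∧ ¬p4) U[0,2] p4) — fails.
  j=1: ((p1 ∧ ¬p4) U[0,2] p4) — fails.
No j in the window works → until fails.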